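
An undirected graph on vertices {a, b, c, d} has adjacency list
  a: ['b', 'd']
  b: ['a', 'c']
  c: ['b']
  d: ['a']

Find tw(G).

1

A width-1 tree decomposition is:
Bags: B1 = {b, c}  B2 = {a, b}  B3 = {a, d}
Tree: B1–B2, B2–B3
The largest bag has 2 vertices, giving width 1; this decomposition certifies tw(G) ≤ 1. Since G has at least one edge (e.g. c–b), it is not an edgeless graph, so tw(G) ≥ 1. Therefore the treewidth is 1.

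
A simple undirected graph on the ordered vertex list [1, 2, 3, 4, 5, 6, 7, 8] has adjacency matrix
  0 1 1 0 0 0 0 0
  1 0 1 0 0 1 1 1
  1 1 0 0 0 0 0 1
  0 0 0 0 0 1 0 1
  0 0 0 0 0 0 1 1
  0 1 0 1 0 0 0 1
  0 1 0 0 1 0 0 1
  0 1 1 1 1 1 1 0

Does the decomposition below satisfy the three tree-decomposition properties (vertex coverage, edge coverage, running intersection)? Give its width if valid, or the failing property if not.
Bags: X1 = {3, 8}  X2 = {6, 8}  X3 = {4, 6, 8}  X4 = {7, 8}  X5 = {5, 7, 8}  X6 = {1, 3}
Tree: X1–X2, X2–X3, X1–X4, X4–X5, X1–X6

A tree decomposition must satisfy three properties: every vertex lies in some bag; for every edge, both endpoints lie together in some bag; and for every vertex, the bags containing it form a connected subtree. Here vertex 2 appears in no bag, so the decomposition is invalid.

No — vertex 2 appears in no bag.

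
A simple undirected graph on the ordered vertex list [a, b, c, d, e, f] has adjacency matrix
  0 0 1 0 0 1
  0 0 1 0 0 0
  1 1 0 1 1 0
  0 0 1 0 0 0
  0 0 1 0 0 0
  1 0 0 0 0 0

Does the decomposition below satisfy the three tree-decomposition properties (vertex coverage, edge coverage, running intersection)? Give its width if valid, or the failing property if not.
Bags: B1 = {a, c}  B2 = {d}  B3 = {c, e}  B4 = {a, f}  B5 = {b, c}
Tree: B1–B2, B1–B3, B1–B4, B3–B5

A tree decomposition must satisfy three properties: every vertex lies in some bag; for every edge, both endpoints lie together in some bag; and for every vertex, the bags containing it form a connected subtree. Here edge (c,d) lies in no bag, so the decomposition is invalid.

No — edge (c,d) lies in no bag.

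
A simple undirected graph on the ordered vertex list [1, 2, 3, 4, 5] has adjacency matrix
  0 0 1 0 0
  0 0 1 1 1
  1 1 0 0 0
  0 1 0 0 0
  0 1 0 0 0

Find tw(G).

1

A width-1 tree decomposition is:
Bags: B1 = {2, 3}  B2 = {2, 5}  B3 = {1, 3}  B4 = {2, 4}
Tree: B1–B2, B1–B3, B1–B4
Each bag holds 2 vertices, so the decomposition has width 1, which upper-bounds the treewidth. Since G has at least one edge (e.g. 3–2), it is not an edgeless graph, so tw(G) ≥ 1. Therefore the treewidth is 1.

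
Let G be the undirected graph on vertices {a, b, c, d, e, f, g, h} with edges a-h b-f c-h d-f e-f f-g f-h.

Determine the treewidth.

A width-1 tree decomposition is:
Bags: B1 = {d, f}  B2 = {f, h}  B3 = {f, g}  B4 = {c, h}  B5 = {b, f}  B6 = {e, f}  B7 = {a, h}
Tree: B1–B2, B1–B3, B2–B4, B3–B5, B3–B6, B4–B7
Each bag holds 2 vertices, so the decomposition has width 1, which upper-bounds the treewidth. Any graph with an edge has treewidth ≥ 1, and G has the edge f–d. Hence tw(G) = 1 exactly.

1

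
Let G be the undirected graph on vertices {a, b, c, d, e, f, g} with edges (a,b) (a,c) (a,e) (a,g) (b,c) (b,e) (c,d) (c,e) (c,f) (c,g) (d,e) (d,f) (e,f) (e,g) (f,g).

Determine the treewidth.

3

A width-3 tree decomposition is:
Bags: B1 = {a, c, e, g}  B2 = {c, e, f, g}  B3 = {c, d, e, f}  B4 = {a, b, c, e}
Tree: B1–B2, B2–B3, B1–B4
Each bag holds 4 vertices, so the decomposition has width 3, which upper-bounds the treewidth. On the other hand G contains the 4-clique {a, c, e, g}. A clique must lie in a single bag of any decomposition, so no decomposition can have width below 3. Hence tw(G) = 3 exactly.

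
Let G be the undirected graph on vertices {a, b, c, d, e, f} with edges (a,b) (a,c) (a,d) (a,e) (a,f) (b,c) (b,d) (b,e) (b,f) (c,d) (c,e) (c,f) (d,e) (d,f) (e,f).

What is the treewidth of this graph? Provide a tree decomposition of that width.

With just one bag of size 6, the width is 6 − 1 = 5, so tw(G) ≤ 5. Conversely, {a, b, c, d, e, f} is a clique of size 6, and the vertices of any clique must share a bag in every tree decomposition; so some bag has ≥ 6 vertices and tw(G) ≥ 5. Combining the bounds, tw(G) = 5.

Treewidth 5.
Bags: B1 = {a, b, c, d, e, f}
Tree: (single bag)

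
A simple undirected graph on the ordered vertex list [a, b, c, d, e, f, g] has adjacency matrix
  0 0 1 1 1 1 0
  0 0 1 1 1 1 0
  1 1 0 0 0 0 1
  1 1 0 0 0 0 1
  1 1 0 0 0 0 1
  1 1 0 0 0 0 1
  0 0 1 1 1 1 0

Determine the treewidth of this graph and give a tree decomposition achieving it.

Treewidth 3.
One optimal decomposition is:
Bags: B1 = {a, b, d, g}  B2 = {a, b, e, g}  B3 = {a, b, f, g}  B4 = {a, b, c, g}
Tree: B1–B2, B2–B3, B3–B4

The largest bag has 4 vertices, giving width 3; this decomposition certifies tw(G) ≤ 3. For the lower bound: the 4 vertex sets {d,g}, {b,e}, {a}, {f} are disjoint, each induces a connected subgraph, and every pair is joined by at least one edge of G. Contracting each set to a single vertex therefore yields K_{4} as a minor, and since treewidth is minor-monotone, tw(G) ≥ tw(K_{4}) = 3. Combining the bounds, tw(G) = 3.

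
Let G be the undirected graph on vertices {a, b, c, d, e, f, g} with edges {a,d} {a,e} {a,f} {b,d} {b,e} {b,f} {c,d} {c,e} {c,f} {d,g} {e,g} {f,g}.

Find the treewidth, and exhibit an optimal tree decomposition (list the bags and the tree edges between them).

The largest bag has 4 vertices, giving width 3; this decomposition certifies tw(G) ≤ 3. For the lower bound: the 4 vertex sets {c,f}, {a,d}, {e}, {b} are disjoint, each induces a connected subgraph, and every pair is joined by at least one edge of G. Contracting each set to a single vertex therefore yields K_{4} as a minor, and since treewidth is minor-monotone, tw(G) ≥ tw(K_{4}) = 3. Hence tw(G) = 3 exactly.

Treewidth 3.
One optimal decomposition is:
Bags: B1 = {c, d, e, f}  B2 = {a, d, e, f}  B3 = {b, d, e, f}  B4 = {d, e, f, g}
Tree: B1–B2, B2–B3, B3–B4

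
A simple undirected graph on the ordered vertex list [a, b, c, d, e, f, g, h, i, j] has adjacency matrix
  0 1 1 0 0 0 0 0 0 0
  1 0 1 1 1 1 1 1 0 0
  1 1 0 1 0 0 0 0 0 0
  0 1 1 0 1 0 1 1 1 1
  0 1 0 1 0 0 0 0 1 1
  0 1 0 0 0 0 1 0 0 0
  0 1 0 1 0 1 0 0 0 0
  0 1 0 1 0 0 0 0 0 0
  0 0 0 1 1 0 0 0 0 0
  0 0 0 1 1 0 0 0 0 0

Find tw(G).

A width-2 tree decomposition is:
Bags: B1 = {d, e, i}  B2 = {b, d, e}  B3 = {b, d, g}  B4 = {b, c, d}  B5 = {d, e, j}  B6 = {b, f, g}  B7 = {a, b, c}  B8 = {b, d, h}
Tree: B1–B2, B2–B3, B3–B4, B2–B5, B3–B6, B4–B7, B4–B8
Every bag has size at most 3, so the width is 3 − 1 = 2 and tw(G) ≤ 2. For the lower bound, the 3 vertices {d, e, j} are pairwise adjacent, and any tree decomposition puts a clique entirely inside one bag — forcing width ≥ 2. Hence tw(G) = 2 exactly.

2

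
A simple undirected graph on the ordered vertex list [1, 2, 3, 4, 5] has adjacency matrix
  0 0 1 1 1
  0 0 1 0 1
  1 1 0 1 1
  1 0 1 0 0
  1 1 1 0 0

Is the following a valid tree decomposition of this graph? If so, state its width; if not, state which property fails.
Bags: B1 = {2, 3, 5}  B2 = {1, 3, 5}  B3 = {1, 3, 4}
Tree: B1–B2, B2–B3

Yes; width 2.

Vertex coverage: the bags together contain {1, 2, 3, 4, 5}, the full vertex set. Edge coverage: each edge of G has both endpoints in at least one bag. Running intersection: for every vertex, the bags containing it form a connected subtree. All three properties hold, so this is a valid tree decomposition of width max|bag| − 1 = 2, and hence tw(G) ≤ 2.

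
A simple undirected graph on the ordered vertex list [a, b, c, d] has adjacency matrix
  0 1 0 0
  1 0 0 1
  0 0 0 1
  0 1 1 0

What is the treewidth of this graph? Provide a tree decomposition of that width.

Each bag holds 2 vertices, so the decomposition has width 1, which upper-bounds the treewidth. G has an edge, so its treewidth is at least 1. The upper and lower bounds meet at 1, so that is the treewidth.

Treewidth 1.
One optimal decomposition is:
Bags: B1 = {c, d}  B2 = {b, d}  B3 = {a, b}
Tree: B1–B2, B2–B3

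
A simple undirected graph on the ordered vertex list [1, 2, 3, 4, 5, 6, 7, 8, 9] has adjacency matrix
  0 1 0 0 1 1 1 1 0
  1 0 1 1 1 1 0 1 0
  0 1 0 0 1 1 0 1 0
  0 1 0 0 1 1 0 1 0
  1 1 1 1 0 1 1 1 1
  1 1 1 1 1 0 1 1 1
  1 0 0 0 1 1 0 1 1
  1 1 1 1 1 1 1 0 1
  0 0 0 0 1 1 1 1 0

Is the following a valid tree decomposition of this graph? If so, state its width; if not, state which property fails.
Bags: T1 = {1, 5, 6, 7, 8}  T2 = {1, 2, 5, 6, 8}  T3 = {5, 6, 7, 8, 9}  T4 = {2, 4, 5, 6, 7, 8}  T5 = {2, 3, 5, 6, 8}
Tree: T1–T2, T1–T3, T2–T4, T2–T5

A tree decomposition must satisfy three properties: every vertex lies in some bag; for every edge, both endpoints lie together in some bag; and for every vertex, the bags containing it form a connected subtree. Here bags containing vertex 7 are not connected in the tree, so the decomposition is invalid.

No — bags containing vertex 7 are not connected in the tree.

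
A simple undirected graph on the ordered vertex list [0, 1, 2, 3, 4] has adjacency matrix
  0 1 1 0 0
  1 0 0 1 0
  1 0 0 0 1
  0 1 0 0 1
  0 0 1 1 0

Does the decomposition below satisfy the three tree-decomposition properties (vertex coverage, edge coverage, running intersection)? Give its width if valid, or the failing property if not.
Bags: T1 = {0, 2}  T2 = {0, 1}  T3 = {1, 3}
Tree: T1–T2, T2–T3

A tree decomposition must satisfy three properties: every vertex lies in some bag; for every edge, both endpoints lie together in some bag; and for every vertex, the bags containing it form a connected subtree. Here vertex 4 appears in no bag, so the decomposition is invalid.

No — vertex 4 appears in no bag.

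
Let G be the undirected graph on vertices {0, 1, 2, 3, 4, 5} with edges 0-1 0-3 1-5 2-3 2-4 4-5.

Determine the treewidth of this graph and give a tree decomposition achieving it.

Each bag holds 3 vertices, so the decomposition has width 2, which upper-bounds the treewidth. Since 3–0–1–5–4–2–3 is a cycle in G, G is not acyclic. Forests are exactly the graphs of treewidth ≤ 1, so tw(G) ≥ 2. Combining the bounds, tw(G) = 2.

Treewidth 2.
One such decomposition:
Bags: B1 = {0, 1, 3}  B2 = {1, 3, 5}  B3 = {3, 4, 5}  B4 = {2, 3, 4}
Tree: B1–B2, B2–B3, B3–B4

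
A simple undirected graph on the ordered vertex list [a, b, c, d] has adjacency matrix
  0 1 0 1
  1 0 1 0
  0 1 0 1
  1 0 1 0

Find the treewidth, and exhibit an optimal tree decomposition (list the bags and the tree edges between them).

Treewidth 2.
Bags: B1 = {a, b, d}  B2 = {b, c, d}
Tree: B1–B2

The largest bag has 3 vertices, giving width 2; this decomposition certifies tw(G) ≤ 2. Since d–a–b–c–d is a cycle in G, G is not acyclic. Forests are exactly the graphs of treewidth ≤ 1, so tw(G) ≥ 2. Therefore the treewidth is 2.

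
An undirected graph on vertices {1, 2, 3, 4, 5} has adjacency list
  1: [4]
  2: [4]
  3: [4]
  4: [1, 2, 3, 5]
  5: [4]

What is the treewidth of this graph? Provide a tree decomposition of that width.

Each bag holds 2 vertices, so the decomposition has width 1, which upper-bounds the treewidth. Any graph with an edge has treewidth ≥ 1, and G has the edge 4–1. Therefore the treewidth is 1.

Treewidth 1.
Bags: B1 = {1, 4}  B2 = {2, 4}  B3 = {4, 5}  B4 = {3, 4}
Tree: B1–B2, B2–B3, B3–B4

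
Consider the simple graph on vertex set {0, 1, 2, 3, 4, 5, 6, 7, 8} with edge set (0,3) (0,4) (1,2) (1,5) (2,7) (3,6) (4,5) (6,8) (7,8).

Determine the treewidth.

A width-2 tree decomposition is:
Bags: B1 = {1, 2, 5}  B2 = {2, 5, 7}  B3 = {5, 7, 8}  B4 = {5, 6, 8}  B5 = {3, 5, 6}  B6 = {0, 3, 5}  B7 = {0, 4, 5}
Tree: B1–B2, B2–B3, B3–B4, B4–B5, B5–B6, B6–B7
Every bag has size at most 3, so the width is 3 − 1 = 2 and tw(G) ≤ 2. For the lower bound, G contains the cycle 5–1–2–7–8–6–3–0–4–5, so G is not a forest; only forests have treewidth ≤ 1, hence tw(G) ≥ 2. Hence tw(G) = 2 exactly.

2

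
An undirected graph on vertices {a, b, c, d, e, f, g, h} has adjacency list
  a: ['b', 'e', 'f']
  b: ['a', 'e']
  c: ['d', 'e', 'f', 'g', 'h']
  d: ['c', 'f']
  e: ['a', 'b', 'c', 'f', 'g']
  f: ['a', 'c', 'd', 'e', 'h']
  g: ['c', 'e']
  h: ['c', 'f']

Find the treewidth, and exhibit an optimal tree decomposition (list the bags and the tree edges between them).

Every bag has size at most 3, so the width is 3 − 1 = 2 and tw(G) ≤ 2. On the other hand G contains the 3-clique {c, e, g}. A clique must lie in a single bag of any decomposition, so no decomposition can have width below 2. Hence tw(G) = 2 exactly.

Treewidth 2.
One optimal decomposition is:
Bags: B1 = {c, e, f}  B2 = {c, e, g}  B3 = {a, e, f}  B4 = {a, b, e}  B5 = {c, f, h}  B6 = {c, d, f}
Tree: B1–B2, B1–B3, B3–B4, B1–B5, B5–B6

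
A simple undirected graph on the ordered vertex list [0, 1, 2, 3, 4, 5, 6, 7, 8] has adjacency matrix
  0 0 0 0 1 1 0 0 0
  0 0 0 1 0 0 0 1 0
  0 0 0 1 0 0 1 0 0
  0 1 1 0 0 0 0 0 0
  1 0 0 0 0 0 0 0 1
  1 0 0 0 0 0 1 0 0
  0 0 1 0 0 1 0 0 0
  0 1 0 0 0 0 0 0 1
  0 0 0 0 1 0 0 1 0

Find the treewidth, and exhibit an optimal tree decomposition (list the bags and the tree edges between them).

Treewidth 2.
One optimal decomposition is:
Bags: B1 = {4, 7, 8}  B2 = {1, 4, 7}  B3 = {1, 3, 4}  B4 = {2, 3, 4}  B5 = {2, 4, 6}  B6 = {4, 5, 6}  B7 = {0, 4, 5}
Tree: B1–B2, B2–B3, B3–B4, B4–B5, B5–B6, B6–B7

The largest bag has 3 vertices, giving width 2; this decomposition certifies tw(G) ≤ 2. Since 4–8–7–1–3–2–6–5–0–4 is a cycle in G, G is not acyclic. Forests are exactly the graphs of treewidth ≤ 1, so tw(G) ≥ 2. Therefore the treewidth is 2.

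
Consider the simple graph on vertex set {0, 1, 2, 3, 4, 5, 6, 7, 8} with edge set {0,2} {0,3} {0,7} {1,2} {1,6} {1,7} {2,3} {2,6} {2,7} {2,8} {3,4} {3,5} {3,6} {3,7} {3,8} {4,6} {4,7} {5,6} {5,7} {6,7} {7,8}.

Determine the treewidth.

3

A width-3 tree decomposition is:
Bags: B1 = {2, 3, 7, 8}  B2 = {0, 2, 3, 7}  B3 = {2, 3, 6, 7}  B4 = {3, 5, 6, 7}  B5 = {1, 2, 6, 7}  B6 = {3, 4, 6, 7}
Tree: B1–B2, B1–B3, B3–B4, B3–B5, B3–B6
Every bag has size at most 4, so the width is 4 − 1 = 3 and tw(G) ≤ 3. For the lower bound, the 4 vertices {1, 2, 6, 7} are pairwise adjacent, and any tree decomposition puts a clique entirely inside one bag — forcing width ≥ 3. Combining the bounds, tw(G) = 3.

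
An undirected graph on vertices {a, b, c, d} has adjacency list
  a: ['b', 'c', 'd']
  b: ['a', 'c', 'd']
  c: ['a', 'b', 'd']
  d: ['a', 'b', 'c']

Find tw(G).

A width-3 tree decomposition is:
Bags: B1 = {a, b, c, d}
Tree: (single bag)
A single bag containing all 4 vertices is trivially a valid decomposition of width 3. Conversely, {a, b, c, d} is a clique of size 4, and the vertices of any clique must share a bag in every tree decomposition; so some bag has ≥ 4 vertices and tw(G) ≥ 3. Hence tw(G) = 3 exactly.

3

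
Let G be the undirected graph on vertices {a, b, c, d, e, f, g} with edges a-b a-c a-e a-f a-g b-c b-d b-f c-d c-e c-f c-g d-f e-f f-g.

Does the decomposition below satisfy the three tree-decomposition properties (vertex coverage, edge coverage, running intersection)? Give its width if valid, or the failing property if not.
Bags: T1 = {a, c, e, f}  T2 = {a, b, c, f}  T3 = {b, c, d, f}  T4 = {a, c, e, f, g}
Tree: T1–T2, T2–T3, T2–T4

A tree decomposition must satisfy three properties: every vertex lies in some bag; for every edge, both endpoints lie together in some bag; and for every vertex, the bags containing it form a connected subtree. Here bags containing vertex e are not connected in the tree, so the decomposition is invalid.

No — bags containing vertex e are not connected in the tree.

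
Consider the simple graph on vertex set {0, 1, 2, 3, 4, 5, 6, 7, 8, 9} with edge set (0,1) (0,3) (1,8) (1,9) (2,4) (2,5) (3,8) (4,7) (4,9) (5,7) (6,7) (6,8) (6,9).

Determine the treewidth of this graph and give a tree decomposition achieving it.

Treewidth 2.
One optimal decomposition is:
Bags: B1 = {0, 1, 3}  B2 = {1, 3, 8}  B3 = {1, 8, 9}  B4 = {6, 8, 9}  B5 = {4, 6, 9}  B6 = {4, 6, 7}  B7 = {2, 4, 7}  B8 = {2, 5, 7}
Tree: B1–B2, B2–B3, B3–B4, B4–B5, B5–B6, B6–B7, B7–B8

Each bag holds 3 vertices, so the decomposition has width 2, which upper-bounds the treewidth. The edges 0–3–8–1–0 form a cycle, so G is not a tree and its treewidth is at least 2. Therefore the treewidth is 2.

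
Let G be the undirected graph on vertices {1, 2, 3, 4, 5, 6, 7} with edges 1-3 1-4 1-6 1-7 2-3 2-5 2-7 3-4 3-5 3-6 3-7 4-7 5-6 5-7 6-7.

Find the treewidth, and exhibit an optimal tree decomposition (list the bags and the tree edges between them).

The largest bag has 4 vertices, giving width 3; this decomposition certifies tw(G) ≤ 3. Conversely, {1, 3, 4, 7} is a clique of size 4, and the vertices of any clique must share a bag in every tree decomposition; so some bag has ≥ 4 vertices and tw(G) ≥ 3. The upper and lower bounds meet at 3, so that is the treewidth.

Treewidth 3.
One optimal decomposition is:
Bags: B1 = {2, 3, 5, 7}  B2 = {3, 5, 6, 7}  B3 = {1, 3, 6, 7}  B4 = {1, 3, 4, 7}
Tree: B1–B2, B2–B3, B3–B4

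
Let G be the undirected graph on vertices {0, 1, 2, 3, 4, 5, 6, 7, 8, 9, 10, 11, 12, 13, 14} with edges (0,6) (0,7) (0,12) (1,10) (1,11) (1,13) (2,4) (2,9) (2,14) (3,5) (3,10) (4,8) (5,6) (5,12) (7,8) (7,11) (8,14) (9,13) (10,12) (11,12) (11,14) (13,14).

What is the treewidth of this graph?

3

A width-3 tree decomposition is:
Bags: B1 = {2, 4, 9, 13}  B2 = {2, 4, 13, 14}  B3 = {4, 8, 13, 14}  B4 = {1, 8, 13, 14}  B5 = {1, 8, 11, 14}  B6 = {1, 7, 8, 11}  B7 = {1, 7, 10, 11}  B8 = {7, 10, 11, 12}  B9 = {0, 7, 10, 12}  B10 = {0, 3, 10, 12}  B11 = {0, 3, 5, 12}  B12 = {0, 3, 5, 6}
Tree: B1–B2, B2–B3, B3–B4, B4–B5, B5–B6, B6–B7, B7–B8, B8–B9, B9–B10, B10–B11, B11–B12
Every bag has size at most 4, so the width is 4 − 1 = 3 and tw(G) ≤ 3. For the lower bound: the 4 vertex sets {2,4,9}, {13}, {14}, {1,7,8,11} are disjoint, each induces a connected subgraph, and every pair is joined by at least one edge of G. Contracting each set to a single vertex therefore yields K_{4} as a minor, and since treewidth is minor-monotone, tw(G) ≥ tw(K_{4}) = 3. Therefore the treewidth is 3.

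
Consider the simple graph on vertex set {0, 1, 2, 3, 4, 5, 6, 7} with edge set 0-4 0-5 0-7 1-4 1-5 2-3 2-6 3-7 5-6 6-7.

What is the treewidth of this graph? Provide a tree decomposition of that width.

Treewidth 2.
Bags: B1 = {2, 3, 6}  B2 = {3, 6, 7}  B3 = {5, 6, 7}  B4 = {0, 5, 7}  B5 = {0, 1, 5}  B6 = {0, 1, 4}
Tree: B1–B2, B2–B3, B3–B4, B4–B5, B5–B6

Each bag holds 3 vertices, so the decomposition has width 2, which upper-bounds the treewidth. For the lower bound, G contains the cycle 2–3–7–6–2, so G is not a forest; only forests have treewidth ≤ 1, hence tw(G) ≥ 2. The upper and lower bounds meet at 2, so that is the treewidth.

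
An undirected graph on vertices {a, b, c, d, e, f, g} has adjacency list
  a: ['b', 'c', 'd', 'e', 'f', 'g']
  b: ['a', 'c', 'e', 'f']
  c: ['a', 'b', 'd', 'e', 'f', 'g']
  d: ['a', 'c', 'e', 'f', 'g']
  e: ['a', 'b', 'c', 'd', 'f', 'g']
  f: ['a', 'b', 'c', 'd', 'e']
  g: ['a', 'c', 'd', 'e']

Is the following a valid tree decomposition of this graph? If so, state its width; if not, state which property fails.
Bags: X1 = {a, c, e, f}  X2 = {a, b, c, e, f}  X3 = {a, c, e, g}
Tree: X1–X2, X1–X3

A tree decomposition must satisfy three properties: every vertex lies in some bag; for every edge, both endpoints lie together in some bag; and for every vertex, the bags containing it form a connected subtree. Here vertex d appears in no bag, so the decomposition is invalid.

No — vertex d appears in no bag.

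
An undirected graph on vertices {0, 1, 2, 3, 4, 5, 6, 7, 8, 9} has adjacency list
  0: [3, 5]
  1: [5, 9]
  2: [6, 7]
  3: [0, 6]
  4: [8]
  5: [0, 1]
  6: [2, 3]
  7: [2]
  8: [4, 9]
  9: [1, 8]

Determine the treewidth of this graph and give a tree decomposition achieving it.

Treewidth 1.
One optimal decomposition is:
Bags: B1 = {2, 7}  B2 = {2, 6}  B3 = {3, 6}  B4 = {0, 3}  B5 = {0, 5}  B6 = {1, 5}  B7 = {1, 9}  B8 = {8, 9}  B9 = {4, 8}
Tree: B1–B2, B2–B3, B3–B4, B4–B5, B5–B6, B6–B7, B7–B8, B8–B9

Every bag has size at most 2, so the width is 2 − 1 = 1 and tw(G) ≤ 1. Any graph with an edge has treewidth ≥ 1, and G has the edge 7–2. Combining the bounds, tw(G) = 1.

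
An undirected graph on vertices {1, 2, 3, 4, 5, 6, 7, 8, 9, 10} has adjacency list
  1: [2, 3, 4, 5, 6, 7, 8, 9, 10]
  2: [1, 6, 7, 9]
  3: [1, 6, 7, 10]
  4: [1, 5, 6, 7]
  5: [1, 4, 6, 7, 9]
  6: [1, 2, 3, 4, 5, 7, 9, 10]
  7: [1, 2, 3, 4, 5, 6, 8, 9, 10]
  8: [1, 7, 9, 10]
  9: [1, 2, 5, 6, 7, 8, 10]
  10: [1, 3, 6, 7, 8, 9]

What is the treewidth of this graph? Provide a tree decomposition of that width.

Treewidth 4.
One such decomposition:
Bags: B1 = {1, 6, 7, 9, 10}  B2 = {1, 7, 8, 9, 10}  B3 = {1, 5, 6, 7, 9}  B4 = {1, 4, 5, 6, 7}  B5 = {1, 2, 6, 7, 9}  B6 = {1, 3, 6, 7, 10}
Tree: B1–B2, B1–B3, B3–B4, B3–B5, B1–B6

The largest bag has 5 vertices, giving width 4; this decomposition certifies tw(G) ≤ 4. On the other hand G contains the 5-clique {1, 7, 8, 9, 10}. A clique must lie in a single bag of any decomposition, so no decomposition can have width below 4. The upper and lower bounds meet at 4, so that is the treewidth.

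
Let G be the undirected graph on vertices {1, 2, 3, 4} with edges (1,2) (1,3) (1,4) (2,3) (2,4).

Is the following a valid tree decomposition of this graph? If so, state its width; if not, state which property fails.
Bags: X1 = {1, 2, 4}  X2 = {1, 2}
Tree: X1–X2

No — vertex 3 appears in no bag.

A tree decomposition must satisfy three properties: every vertex lies in some bag; for every edge, both endpoints lie together in some bag; and for every vertex, the bags containing it form a connected subtree. Here vertex 3 appears in no bag, so the decomposition is invalid.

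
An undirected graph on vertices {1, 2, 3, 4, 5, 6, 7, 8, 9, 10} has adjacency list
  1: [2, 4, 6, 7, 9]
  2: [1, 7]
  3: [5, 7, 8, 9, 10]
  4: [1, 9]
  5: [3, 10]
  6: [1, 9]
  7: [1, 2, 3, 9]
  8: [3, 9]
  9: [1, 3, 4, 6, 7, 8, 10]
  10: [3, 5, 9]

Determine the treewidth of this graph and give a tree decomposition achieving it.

Each bag holds 3 vertices, so the decomposition has width 2, which upper-bounds the treewidth. Conversely, {3, 8, 9} is a clique of size 3, and the vertices of any clique must share a bag in every tree decomposition; so some bag has ≥ 3 vertices and tw(G) ≥ 2. Combining the bounds, tw(G) = 2.

Treewidth 2.
One such decomposition:
Bags: B1 = {1, 4, 9}  B2 = {1, 7, 9}  B3 = {3, 7, 9}  B4 = {1, 2, 7}  B5 = {3, 9, 10}  B6 = {3, 8, 9}  B7 = {3, 5, 10}  B8 = {1, 6, 9}
Tree: B1–B2, B2–B3, B2–B4, B3–B5, B5–B6, B5–B7, B1–B8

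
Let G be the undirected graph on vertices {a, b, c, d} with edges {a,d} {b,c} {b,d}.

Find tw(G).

A width-1 tree decomposition is:
Bags: B1 = {b, c}  B2 = {b, d}  B3 = {a, d}
Tree: B1–B2, B2–B3
The largest bag has 2 vertices, giving width 1; this decomposition certifies tw(G) ≤ 1. Since G has at least one edge (e.g. c–b), it is not an edgeless graph, so tw(G) ≥ 1. The upper and lower bounds meet at 1, so that is the treewidth.

1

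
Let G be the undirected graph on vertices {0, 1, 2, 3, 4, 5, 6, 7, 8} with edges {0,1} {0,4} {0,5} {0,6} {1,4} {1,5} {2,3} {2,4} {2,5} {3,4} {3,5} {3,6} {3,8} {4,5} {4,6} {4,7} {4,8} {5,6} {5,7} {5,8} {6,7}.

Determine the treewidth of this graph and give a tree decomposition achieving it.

Every bag has size at most 4, so the width is 4 − 1 = 3 and tw(G) ≤ 3. On the other hand G contains the 4-clique {0, 1, 4, 5}. A clique must lie in a single bag of any decomposition, so no decomposition can have width below 3. Combining the bounds, tw(G) = 3.

Treewidth 3.
One such decomposition:
Bags: B1 = {3, 4, 5, 6}  B2 = {2, 3, 4, 5}  B3 = {0, 4, 5, 6}  B4 = {0, 1, 4, 5}  B5 = {4, 5, 6, 7}  B6 = {3, 4, 5, 8}
Tree: B1–B2, B1–B3, B3–B4, B1–B5, B2–B6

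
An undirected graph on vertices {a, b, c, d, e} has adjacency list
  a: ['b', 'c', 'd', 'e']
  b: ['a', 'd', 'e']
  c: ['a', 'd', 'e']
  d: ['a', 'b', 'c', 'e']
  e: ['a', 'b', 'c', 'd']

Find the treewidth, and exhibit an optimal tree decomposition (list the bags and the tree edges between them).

Treewidth 3.
One optimal decomposition is:
Bags: B1 = {a, c, d, e}  B2 = {a, b, d, e}
Tree: B1–B2

The largest bag has 4 vertices, giving width 3; this decomposition certifies tw(G) ≤ 3. For the lower bound, the 4 vertices {a, c, d, e} are pairwise adjacent, and any tree decomposition puts a clique entirely inside one bag — forcing width ≥ 3. The upper and lower bounds meet at 3, so that is the treewidth.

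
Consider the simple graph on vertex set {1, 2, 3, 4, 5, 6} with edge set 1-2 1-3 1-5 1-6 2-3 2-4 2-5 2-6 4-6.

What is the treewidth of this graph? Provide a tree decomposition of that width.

Treewidth 2.
Bags: B1 = {1, 2, 3}  B2 = {1, 2, 6}  B3 = {1, 2, 5}  B4 = {2, 4, 6}
Tree: B1–B2, B2–B3, B2–B4

Every bag has size at most 3, so the width is 3 − 1 = 2 and tw(G) ≤ 2. For the lower bound, the 3 vertices {1, 2, 3} are pairwise adjacent, and any tree decomposition puts a clique entirely inside one bag — forcing width ≥ 2. Therefore the treewidth is 2.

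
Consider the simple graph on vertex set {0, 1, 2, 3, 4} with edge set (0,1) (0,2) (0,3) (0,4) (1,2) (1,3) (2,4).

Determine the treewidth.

A width-2 tree decomposition is:
Bags: B1 = {0, 1, 2}  B2 = {0, 2, 4}  B3 = {0, 1, 3}
Tree: B1–B2, B1–B3
Each bag holds 3 vertices, so the decomposition has width 2, which upper-bounds the treewidth. For the lower bound, the 3 vertices {0, 1, 2} are pairwise adjacent, and any tree decomposition puts a clique entirely inside one bag — forcing width ≥ 2. Combining the bounds, tw(G) = 2.

2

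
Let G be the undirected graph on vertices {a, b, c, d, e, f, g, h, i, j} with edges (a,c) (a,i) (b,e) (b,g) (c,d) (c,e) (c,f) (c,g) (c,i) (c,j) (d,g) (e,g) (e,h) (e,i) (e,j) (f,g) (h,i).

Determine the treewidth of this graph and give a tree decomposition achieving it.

The largest bag has 3 vertices, giving width 2; this decomposition certifies tw(G) ≤ 2. On the other hand G contains the 3-clique {e, h, i}. A clique must lie in a single bag of any decomposition, so no decomposition can have width below 2. Therefore the treewidth is 2.

Treewidth 2.
One optimal decomposition is:
Bags: B1 = {a, c, i}  B2 = {c, e, i}  B3 = {c, e, j}  B4 = {e, h, i}  B5 = {c, e, g}  B6 = {c, d, g}  B7 = {c, f, g}  B8 = {b, e, g}
Tree: B1–B2, B2–B3, B2–B4, B2–B5, B5–B6, B5–B7, B5–B8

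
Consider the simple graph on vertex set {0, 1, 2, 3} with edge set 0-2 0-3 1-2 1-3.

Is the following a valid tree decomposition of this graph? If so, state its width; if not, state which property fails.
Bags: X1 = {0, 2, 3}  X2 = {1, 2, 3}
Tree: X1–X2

Yes; width 2.

Checking the three conditions: (i) the bags cover all of {0, 1, 2, 3}; (ii) for each edge, some bag contains both endpoints; (iii) the bags containing any fixed vertex form a subtree. All hold, so the decomposition is valid with width 3 − 1 = 2.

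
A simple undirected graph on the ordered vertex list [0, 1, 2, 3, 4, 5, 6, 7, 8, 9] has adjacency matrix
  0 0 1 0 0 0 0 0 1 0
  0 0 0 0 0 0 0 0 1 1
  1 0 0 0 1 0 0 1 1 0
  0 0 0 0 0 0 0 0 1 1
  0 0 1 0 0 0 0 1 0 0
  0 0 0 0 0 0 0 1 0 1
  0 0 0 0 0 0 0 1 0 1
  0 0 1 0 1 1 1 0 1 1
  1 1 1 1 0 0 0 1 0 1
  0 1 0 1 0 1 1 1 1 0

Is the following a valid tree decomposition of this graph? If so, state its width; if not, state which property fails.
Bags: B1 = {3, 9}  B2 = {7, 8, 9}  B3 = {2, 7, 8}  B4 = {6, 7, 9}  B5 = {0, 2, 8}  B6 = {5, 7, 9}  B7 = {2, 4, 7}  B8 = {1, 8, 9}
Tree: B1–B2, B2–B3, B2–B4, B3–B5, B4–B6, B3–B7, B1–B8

A tree decomposition must satisfy three properties: every vertex lies in some bag; for every edge, both endpoints lie together in some bag; and for every vertex, the bags containing it form a connected subtree. Here edge (8,3) lies in no bag, so the decomposition is invalid.

No — edge (8,3) lies in no bag.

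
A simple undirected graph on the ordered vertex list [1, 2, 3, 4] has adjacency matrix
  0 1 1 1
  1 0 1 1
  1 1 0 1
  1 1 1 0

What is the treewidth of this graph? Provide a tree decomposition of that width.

A single bag containing all 4 vertices is trivially a valid decomposition of width 3. For the lower bound, the 4 vertices {1, 2, 3, 4} are pairwise adjacent, and any tree decomposition puts a clique entirely inside one bag — forcing width ≥ 3. The upper and lower bounds meet at 3, so that is the treewidth.

Treewidth 3.
Bags: B1 = {1, 2, 3, 4}
Tree: (single bag)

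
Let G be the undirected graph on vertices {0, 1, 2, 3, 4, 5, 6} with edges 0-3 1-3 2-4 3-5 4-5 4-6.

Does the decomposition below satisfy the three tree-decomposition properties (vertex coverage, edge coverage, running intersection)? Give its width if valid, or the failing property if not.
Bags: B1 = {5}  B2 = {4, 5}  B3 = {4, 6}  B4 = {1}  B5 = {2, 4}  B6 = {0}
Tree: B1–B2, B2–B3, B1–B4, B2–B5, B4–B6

No — vertex 3 appears in no bag.

A tree decomposition must satisfy three properties: every vertex lies in some bag; for every edge, both endpoints lie together in some bag; and for every vertex, the bags containing it form a connected subtree. Here vertex 3 appears in no bag, so the decomposition is invalid.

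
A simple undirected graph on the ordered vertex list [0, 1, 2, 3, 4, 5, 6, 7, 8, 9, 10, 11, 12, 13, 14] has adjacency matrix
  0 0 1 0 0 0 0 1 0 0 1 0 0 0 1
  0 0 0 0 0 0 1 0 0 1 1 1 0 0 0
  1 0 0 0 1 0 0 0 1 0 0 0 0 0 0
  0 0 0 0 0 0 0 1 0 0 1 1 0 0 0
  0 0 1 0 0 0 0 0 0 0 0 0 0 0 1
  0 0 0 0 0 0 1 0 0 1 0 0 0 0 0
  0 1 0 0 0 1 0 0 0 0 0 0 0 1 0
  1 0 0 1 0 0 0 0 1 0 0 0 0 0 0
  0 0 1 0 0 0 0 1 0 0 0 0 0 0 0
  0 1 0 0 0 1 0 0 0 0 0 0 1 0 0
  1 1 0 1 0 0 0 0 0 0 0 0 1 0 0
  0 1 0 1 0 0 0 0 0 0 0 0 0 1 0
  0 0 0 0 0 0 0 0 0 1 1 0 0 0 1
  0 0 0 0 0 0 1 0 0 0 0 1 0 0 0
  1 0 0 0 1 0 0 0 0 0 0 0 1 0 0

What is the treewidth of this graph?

A width-3 tree decomposition is:
Bags: B1 = {5, 6, 11, 13}  B2 = {1, 5, 6, 11}  B3 = {1, 5, 9, 11}  B4 = {1, 3, 9, 11}  B5 = {1, 3, 9, 10}  B6 = {3, 9, 10, 12}  B7 = {3, 7, 10, 12}  B8 = {0, 7, 10, 12}  B9 = {0, 7, 12, 14}  B10 = {0, 7, 8, 14}  B11 = {0, 2, 8, 14}  B12 = {2, 4, 8, 14}
Tree: B1–B2, B2–B3, B3–B4, B4–B5, B5–B6, B6–B7, B7–B8, B8–B9, B9–B10, B10–B11, B11–B12
Each bag holds 4 vertices, so the decomposition has width 3, which upper-bounds the treewidth. For the lower bound: the 4 vertex sets {5,6,13}, {11}, {1}, {3,9,10,12} are disjoint, each induces a connected subgraph, and every pair is joined by at least one edge of G. Contracting each set to a single vertex therefore yields K_{4} as a minor, and since treewidth is minor-monotone, tw(G) ≥ tw(K_{4}) = 3. Therefore the treewidth is 3.

3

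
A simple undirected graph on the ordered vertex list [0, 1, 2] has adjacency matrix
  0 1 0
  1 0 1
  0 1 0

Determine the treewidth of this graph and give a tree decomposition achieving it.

Treewidth 1.
Bags: B1 = {1, 2}  B2 = {0, 1}
Tree: B1–B2

The largest bag has 2 vertices, giving width 1; this decomposition certifies tw(G) ≤ 1. G has an edge, so its treewidth is at least 1. The upper and lower bounds meet at 1, so that is the treewidth.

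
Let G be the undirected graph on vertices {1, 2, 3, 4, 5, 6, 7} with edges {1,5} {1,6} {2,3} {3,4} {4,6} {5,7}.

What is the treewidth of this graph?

A width-1 tree decomposition is:
Bags: B1 = {2, 3}  B2 = {3, 4}  B3 = {4, 6}  B4 = {1, 6}  B5 = {1, 5}  B6 = {5, 7}
Tree: B1–B2, B2–B3, B3–B4, B4–B5, B5–B6
Each bag holds 2 vertices, so the decomposition has width 1, which upper-bounds the treewidth. Since G has at least one edge (e.g. 2–3), it is not an edgeless graph, so tw(G) ≥ 1. Therefore the treewidth is 1.

1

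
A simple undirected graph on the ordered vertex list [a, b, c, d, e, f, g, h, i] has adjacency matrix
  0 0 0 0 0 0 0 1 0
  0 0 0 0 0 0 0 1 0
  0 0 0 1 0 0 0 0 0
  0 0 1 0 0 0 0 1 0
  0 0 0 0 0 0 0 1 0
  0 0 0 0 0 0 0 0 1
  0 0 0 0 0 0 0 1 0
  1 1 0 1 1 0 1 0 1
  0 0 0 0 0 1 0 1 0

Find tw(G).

1

A width-1 tree decomposition is:
Bags: B1 = {g, h}  B2 = {h, i}  B3 = {a, h}  B4 = {e, h}  B5 = {d, h}  B6 = {b, h}  B7 = {f, i}  B8 = {c, d}
Tree: B1–B2, B1–B3, B3–B4, B1–B5, B1–B6, B2–B7, B5–B8
Every bag has size at most 2, so the width is 2 − 1 = 1 and tw(G) ≤ 1. G has an edge, so its treewidth is at least 1. Therefore the treewidth is 1.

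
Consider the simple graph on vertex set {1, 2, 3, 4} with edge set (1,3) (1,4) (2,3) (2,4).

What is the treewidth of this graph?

A width-2 tree decomposition is:
Bags: B1 = {1, 2, 4}  B2 = {1, 2, 3}
Tree: B1–B2
Every bag has size at most 3, so the width is 3 − 1 = 2 and tw(G) ≤ 2. The edges 2–4–1–3–2 form a cycle, so G is not a tree and its treewidth is at least 2. Combining the bounds, tw(G) = 2.

2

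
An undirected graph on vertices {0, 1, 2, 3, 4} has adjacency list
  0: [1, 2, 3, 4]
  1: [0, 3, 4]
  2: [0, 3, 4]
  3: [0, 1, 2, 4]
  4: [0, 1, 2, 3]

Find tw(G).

3

A width-3 tree decomposition is:
Bags: B1 = {0, 1, 3, 4}  B2 = {0, 2, 3, 4}
Tree: B1–B2
Each bag holds 4 vertices, so the decomposition has width 3, which upper-bounds the treewidth. On the other hand G contains the 4-clique {0, 1, 3, 4}. A clique must lie in a single bag of any decomposition, so no decomposition can have width below 3. Hence tw(G) = 3 exactly.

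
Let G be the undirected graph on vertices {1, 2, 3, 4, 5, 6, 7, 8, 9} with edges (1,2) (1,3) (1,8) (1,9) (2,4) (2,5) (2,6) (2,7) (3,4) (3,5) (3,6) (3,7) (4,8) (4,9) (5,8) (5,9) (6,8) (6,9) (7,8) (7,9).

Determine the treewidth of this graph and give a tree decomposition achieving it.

Treewidth 4.
One such decomposition:
Bags: B1 = {2, 3, 7, 8, 9}  B2 = {2, 3, 4, 8, 9}  B3 = {1, 2, 3, 8, 9}  B4 = {2, 3, 5, 8, 9}  B5 = {2, 3, 6, 8, 9}
Tree: B1–B2, B2–B3, B3–B4, B4–B5

Each bag holds 5 vertices, so the decomposition has width 4, which upper-bounds the treewidth. For the lower bound: the 5 vertex sets {3,7}, {2,4}, {1,8}, {9}, {5} are disjoint, each induces a connected subgraph, and every pair is joined by at least one edge of G. Contracting each set to a single vertex therefore yields K_{5} as a minor, and since treewidth is minor-monotone, tw(G) ≥ tw(K_{5}) = 4. Hence tw(G) = 4 exactly.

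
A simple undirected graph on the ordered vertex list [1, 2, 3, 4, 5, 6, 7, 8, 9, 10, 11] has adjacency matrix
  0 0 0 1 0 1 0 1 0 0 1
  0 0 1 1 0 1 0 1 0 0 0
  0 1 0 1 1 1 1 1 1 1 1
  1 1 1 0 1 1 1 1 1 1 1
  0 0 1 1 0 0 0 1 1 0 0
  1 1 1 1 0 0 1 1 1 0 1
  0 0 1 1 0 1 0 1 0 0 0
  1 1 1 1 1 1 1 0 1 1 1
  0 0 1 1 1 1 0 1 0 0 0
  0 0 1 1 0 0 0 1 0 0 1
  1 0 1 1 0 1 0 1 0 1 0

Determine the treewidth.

4

A width-4 tree decomposition is:
Bags: B1 = {3, 4, 6, 8, 11}  B2 = {2, 3, 4, 6, 8}  B3 = {3, 4, 6, 8, 9}  B4 = {1, 4, 6, 8, 11}  B5 = {3, 4, 8, 10, 11}  B6 = {3, 4, 5, 8, 9}  B7 = {3, 4, 6, 7, 8}
Tree: B1–B2, B2–B3, B1–B4, B1–B5, B3–B6, B1–B7
Each bag holds 5 vertices, so the decomposition has width 4, which upper-bounds the treewidth. Conversely, {1, 4, 6, 8, 11} is a clique of size 5, and the vertices of any clique must share a bag in every tree decomposition; so some bag has ≥ 5 vertices and tw(G) ≥ 4. Combining the bounds, tw(G) = 4.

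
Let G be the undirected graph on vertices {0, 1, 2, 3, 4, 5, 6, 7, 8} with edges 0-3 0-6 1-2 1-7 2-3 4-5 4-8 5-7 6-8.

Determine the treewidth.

A width-2 tree decomposition is:
Bags: B1 = {1, 2, 7}  B2 = {2, 5, 7}  B3 = {2, 4, 5}  B4 = {2, 4, 8}  B5 = {2, 6, 8}  B6 = {0, 2, 6}  B7 = {0, 2, 3}
Tree: B1–B2, B2–B3, B3–B4, B4–B5, B5–B6, B6–B7
The largest bag has 3 vertices, giving width 2; this decomposition certifies tw(G) ≤ 2. Since 2–1–7–5–4–8–6–0–3–2 is a cycle in G, G is not acyclic. Forests are exactly the graphs of treewidth ≤ 1, so tw(G) ≥ 2. Combining the bounds, tw(G) = 2.

2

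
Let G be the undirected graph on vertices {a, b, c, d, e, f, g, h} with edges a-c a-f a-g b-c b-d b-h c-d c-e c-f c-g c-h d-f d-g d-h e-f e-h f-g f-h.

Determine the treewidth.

A width-3 tree decomposition is:
Bags: B1 = {c, d, f, g}  B2 = {c, d, f, h}  B3 = {c, e, f, h}  B4 = {a, c, f, g}  B5 = {b, c, d, h}
Tree: B1–B2, B2–B3, B1–B4, B2–B5
Every bag has size at most 4, so the width is 4 − 1 = 3 and tw(G) ≤ 3. On the other hand G contains the 4-clique {c, d, f, g}. A clique must lie in a single bag of any decomposition, so no decomposition can have width below 3. Hence tw(G) = 3 exactly.

3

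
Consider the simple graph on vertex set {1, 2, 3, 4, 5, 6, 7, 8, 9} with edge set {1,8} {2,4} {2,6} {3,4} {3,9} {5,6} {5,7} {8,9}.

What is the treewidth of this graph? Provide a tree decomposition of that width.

Treewidth 1.
One optimal decomposition is:
Bags: B1 = {1, 8}  B2 = {8, 9}  B3 = {3, 9}  B4 = {3, 4}  B5 = {2, 4}  B6 = {2, 6}  B7 = {5, 6}  B8 = {5, 7}
Tree: B1–B2, B2–B3, B3–B4, B4–B5, B5–B6, B6–B7, B7–B8

Every bag has size at most 2, so the width is 2 − 1 = 1 and tw(G) ≤ 1. Since G has at least one edge (e.g. 1–8), it is not an edgeless graph, so tw(G) ≥ 1. Combining the bounds, tw(G) = 1.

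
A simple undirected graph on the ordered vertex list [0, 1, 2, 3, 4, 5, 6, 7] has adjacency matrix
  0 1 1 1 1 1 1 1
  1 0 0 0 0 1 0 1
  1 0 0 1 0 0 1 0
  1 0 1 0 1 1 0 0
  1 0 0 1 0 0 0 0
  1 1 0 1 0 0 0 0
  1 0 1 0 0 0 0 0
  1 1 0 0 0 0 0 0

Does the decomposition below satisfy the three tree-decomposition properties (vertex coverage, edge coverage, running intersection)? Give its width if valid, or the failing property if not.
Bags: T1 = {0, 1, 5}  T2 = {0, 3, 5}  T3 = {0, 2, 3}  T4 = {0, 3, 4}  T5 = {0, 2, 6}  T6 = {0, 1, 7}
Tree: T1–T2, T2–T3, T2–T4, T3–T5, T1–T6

Yes; width 2.

Every vertex of G appears in some bag (union = {0, 1, 2, 3, 4, 5, 6, 7}); every edge is covered by a bag; and for each vertex v the set of bags containing v is connected in the bag tree. The decomposition is therefore valid. The largest bag has 3 vertices, so the width is 2.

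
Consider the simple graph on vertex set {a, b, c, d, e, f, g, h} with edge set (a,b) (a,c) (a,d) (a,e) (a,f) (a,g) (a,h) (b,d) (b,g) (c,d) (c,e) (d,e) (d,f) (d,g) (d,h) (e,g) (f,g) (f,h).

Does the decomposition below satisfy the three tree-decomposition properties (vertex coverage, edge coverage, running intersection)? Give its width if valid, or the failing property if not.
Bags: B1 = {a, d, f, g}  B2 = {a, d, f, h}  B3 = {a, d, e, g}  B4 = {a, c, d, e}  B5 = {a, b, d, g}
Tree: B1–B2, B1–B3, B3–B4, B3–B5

Every vertex of G appears in some bag (union = {a, b, c, d, e, f, g, h}); every edge is covered by a bag; and for each vertex v the set of bags containing v is connected in the bag tree. The decomposition is therefore valid. The largest bag has 4 vertices, so the width is 3.

Yes; width 3.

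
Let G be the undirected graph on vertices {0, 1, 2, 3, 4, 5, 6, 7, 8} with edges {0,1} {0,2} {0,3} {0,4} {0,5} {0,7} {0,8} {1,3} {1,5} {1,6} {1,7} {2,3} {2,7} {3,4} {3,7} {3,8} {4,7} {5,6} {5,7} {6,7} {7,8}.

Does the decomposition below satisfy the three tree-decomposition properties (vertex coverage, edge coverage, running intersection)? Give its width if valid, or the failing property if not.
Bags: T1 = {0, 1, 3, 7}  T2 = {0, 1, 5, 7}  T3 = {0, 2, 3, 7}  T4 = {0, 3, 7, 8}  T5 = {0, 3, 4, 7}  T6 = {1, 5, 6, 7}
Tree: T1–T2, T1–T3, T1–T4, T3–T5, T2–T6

Yes; width 3.

Checking the three conditions: (i) the bags cover all of {0, 1, 2, 3, 4, 5, 6, 7, 8}; (ii) for each edge, some bag contains both endpoints; (iii) the bags containing any fixed vertex form a subtree. All hold, so the decomposition is valid with width 4 − 1 = 3.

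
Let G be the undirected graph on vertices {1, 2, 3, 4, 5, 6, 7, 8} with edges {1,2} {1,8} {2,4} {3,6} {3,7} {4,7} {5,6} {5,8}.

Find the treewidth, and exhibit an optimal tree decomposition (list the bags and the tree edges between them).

Each bag holds 3 vertices, so the decomposition has width 2, which upper-bounds the treewidth. For the lower bound, G contains the cycle 3–7–4–2–1–8–5–6–3, so G is not a forest; only forests have treewidth ≤ 1, hence tw(G) ≥ 2. Hence tw(G) = 2 exactly.

Treewidth 2.
One optimal decomposition is:
Bags: B1 = {3, 4, 7}  B2 = {2, 3, 4}  B3 = {1, 2, 3}  B4 = {1, 3, 8}  B5 = {3, 5, 8}  B6 = {3, 5, 6}
Tree: B1–B2, B2–B3, B3–B4, B4–B5, B5–B6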